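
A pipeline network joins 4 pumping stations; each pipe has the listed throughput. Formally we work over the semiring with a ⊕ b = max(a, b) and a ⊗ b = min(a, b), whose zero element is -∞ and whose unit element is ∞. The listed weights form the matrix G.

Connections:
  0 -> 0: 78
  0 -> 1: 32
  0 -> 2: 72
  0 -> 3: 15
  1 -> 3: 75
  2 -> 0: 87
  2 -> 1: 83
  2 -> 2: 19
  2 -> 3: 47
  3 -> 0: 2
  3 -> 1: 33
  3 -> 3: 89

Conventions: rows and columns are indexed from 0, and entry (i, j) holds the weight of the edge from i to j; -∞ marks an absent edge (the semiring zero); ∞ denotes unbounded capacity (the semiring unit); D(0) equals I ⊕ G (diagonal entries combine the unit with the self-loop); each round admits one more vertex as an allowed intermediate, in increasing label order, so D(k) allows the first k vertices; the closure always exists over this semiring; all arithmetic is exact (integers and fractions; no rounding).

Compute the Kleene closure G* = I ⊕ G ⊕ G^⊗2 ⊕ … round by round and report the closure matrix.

D(0):
  [∞, 32, 72, 15]
  [-∞, ∞, -∞, 75]
  [87, 83, ∞, 47]
  [2, 33, -∞, ∞]
D(1):
  [∞, 32, 72, 15]
  [-∞, ∞, -∞, 75]
  [87, 83, ∞, 47]
  [2, 33, 2, ∞]
D(2):
  [∞, 32, 72, 32]
  [-∞, ∞, -∞, 75]
  [87, 83, ∞, 75]
  [2, 33, 2, ∞]
D(3):
  [∞, 72, 72, 72]
  [-∞, ∞, -∞, 75]
  [87, 83, ∞, 75]
  [2, 33, 2, ∞]
D(4):
  [∞, 72, 72, 72]
  [2, ∞, 2, 75]
  [87, 83, ∞, 75]
  [2, 33, 2, ∞]
Answer: G* = [[∞, 72, 72, 72], [2, ∞, 2, 75], [87, 83, ∞, 75], [2, 33, 2, ∞]]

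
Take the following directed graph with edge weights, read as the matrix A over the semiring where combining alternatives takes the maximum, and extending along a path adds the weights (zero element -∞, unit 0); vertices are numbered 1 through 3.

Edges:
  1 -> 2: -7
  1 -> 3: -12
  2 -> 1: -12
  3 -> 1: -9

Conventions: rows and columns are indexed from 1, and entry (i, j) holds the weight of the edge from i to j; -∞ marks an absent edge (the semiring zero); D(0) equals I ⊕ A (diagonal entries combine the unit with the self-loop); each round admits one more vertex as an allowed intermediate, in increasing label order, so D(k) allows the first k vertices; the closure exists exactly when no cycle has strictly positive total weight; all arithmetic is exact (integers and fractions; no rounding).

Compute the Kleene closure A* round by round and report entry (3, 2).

D(0):
  [0, -7, -12]
  [-12, 0, -∞]
  [-9, -∞, 0]
D(1):
  [0, -7, -12]
  [-12, 0, -24]
  [-9, -16, 0]
D(2):
  [0, -7, -12]
  [-12, 0, -24]
  [-9, -16, 0]
D(3):
  [0, -7, -12]
  [-12, 0, -24]
  [-9, -16, 0]
Answer: A*[3][2] = -16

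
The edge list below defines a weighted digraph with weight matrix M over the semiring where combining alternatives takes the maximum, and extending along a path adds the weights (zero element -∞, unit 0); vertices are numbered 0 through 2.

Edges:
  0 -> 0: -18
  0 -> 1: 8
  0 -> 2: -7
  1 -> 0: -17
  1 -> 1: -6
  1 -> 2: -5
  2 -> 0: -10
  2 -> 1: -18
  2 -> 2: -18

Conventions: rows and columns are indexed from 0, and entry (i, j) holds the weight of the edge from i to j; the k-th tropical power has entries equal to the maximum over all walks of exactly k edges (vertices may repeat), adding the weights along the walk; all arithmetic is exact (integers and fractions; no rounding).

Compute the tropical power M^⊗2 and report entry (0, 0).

M^⊗2:
  [-9, 2, 3]
  [-15, -9, -11]
  [-28, -2, -17]
Key observation: the optimum is the walk 0->1->0, with weight 8 + (-17) = -9.
Optimal value attained by: walk 0->1->0.
Answer: (M^⊗2)[0][0] = -9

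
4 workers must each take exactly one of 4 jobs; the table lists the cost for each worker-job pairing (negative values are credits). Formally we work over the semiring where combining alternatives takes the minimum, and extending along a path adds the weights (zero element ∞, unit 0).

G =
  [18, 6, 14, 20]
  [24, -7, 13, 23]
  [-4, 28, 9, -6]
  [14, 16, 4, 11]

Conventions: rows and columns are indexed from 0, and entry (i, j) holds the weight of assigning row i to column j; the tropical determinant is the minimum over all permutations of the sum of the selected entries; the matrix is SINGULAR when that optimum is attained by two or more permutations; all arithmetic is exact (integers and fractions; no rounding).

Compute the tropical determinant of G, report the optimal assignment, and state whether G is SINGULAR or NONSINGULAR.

σ = (0, 1, 2, 3): 18 + (-7) + 9 + 11 = 31
σ = (0, 1, 3, 2): 18 + (-7) + (-6) + 4 = 9
σ = (0, 2, 1, 3): 18 + 13 + 28 + 11 = 70
σ = (0, 2, 3, 1): 18 + 13 + (-6) + 16 = 41
σ = (0, 3, 1, 2): 18 + 23 + 28 + 4 = 73
σ = (0, 3, 2, 1): 18 + 23 + 9 + 16 = 66
σ = (1, 0, 2, 3): 6 + 24 + 9 + 11 = 50
σ = (1, 0, 3, 2): 6 + 24 + (-6) + 4 = 28
σ = (1, 2, 0, 3): 6 + 13 + (-4) + 11 = 26
σ = (1, 2, 3, 0): 6 + 13 + (-6) + 14 = 27
σ = (1, 3, 0, 2): 6 + 23 + (-4) + 4 = 29
σ = (1, 3, 2, 0): 6 + 23 + 9 + 14 = 52
σ = (2, 0, 1, 3): 14 + 24 + 28 + 11 = 77
σ = (2, 0, 3, 1): 14 + 24 + (-6) + 16 = 48
σ = (2, 1, 0, 3): 14 + (-7) + (-4) + 11 = 14
σ = (2, 1, 3, 0): 14 + (-7) + (-6) + 14 = 15
σ = (2, 3, 0, 1): 14 + 23 + (-4) + 16 = 49
σ = (2, 3, 1, 0): 14 + 23 + 28 + 14 = 79
σ = (3, 0, 1, 2): 20 + 24 + 28 + 4 = 76
σ = (3, 0, 2, 1): 20 + 24 + 9 + 16 = 69
σ = (3, 1, 0, 2): 20 + (-7) + (-4) + 4 = 13
σ = (3, 1, 2, 0): 20 + (-7) + 9 + 14 = 36
σ = (3, 2, 0, 1): 20 + 13 + (-4) + 16 = 45
σ = (3, 2, 1, 0): 20 + 13 + 28 + 14 = 75
Optimal value attained by: σ = (0, 1, 3, 2).
Answer: det⊕(G) = 9; verdict: NONSINGULAR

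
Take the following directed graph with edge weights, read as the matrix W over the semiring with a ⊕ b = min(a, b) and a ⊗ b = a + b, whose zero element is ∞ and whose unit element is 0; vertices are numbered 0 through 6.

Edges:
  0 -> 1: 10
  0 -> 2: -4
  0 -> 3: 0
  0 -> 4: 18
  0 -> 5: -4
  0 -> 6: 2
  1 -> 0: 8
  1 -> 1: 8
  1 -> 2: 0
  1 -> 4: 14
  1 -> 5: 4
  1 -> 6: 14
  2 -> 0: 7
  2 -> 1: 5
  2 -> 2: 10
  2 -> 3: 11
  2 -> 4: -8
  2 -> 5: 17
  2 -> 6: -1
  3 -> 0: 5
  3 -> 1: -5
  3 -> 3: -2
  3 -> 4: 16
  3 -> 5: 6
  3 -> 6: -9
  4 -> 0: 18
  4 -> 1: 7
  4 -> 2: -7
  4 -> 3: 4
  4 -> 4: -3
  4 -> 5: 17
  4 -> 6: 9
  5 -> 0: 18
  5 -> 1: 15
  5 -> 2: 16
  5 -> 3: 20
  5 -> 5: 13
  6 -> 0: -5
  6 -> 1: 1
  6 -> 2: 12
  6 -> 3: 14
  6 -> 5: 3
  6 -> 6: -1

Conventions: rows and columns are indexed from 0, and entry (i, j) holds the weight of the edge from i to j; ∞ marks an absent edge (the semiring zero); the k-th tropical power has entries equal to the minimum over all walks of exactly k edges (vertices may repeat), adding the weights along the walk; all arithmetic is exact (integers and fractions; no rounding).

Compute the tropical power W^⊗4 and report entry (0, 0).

W^⊗2:
  [-3, -5, 6, -2, -12, 5, -9]
  [7, 5, 4, 8, -8, 4, -1]
  [-6, -1, -15, -4, -11, 2, -2]
  [-14, -8, -5, -4, 9, -6, -11]
  [0, -2, -10, 1, -15, 10, -8]
  [23, 15, 14, 18, 8, 14, 11]
  [-6, 0, -9, -5, 4, -9, -3]
W^⊗3:
  [-14, -8, -19, -8, -15, -7, -11]
  [-6, -1, -15, -4, -11, 2, -2]
  [-8, -10, -18, -7, -23, -10, -16]
  [-16, -10, -18, -14, -13, -18, -13]
  [-13, -8, -22, -11, -18, -5, -11]
  [6, 12, 1, 12, 5, 14, 9]
  [-8, -10, -10, -7, -17, -10, -14]
W^⊗4:
  [-16, -14, -22, -14, -27, -18, -20]
  [-8, -10, -18, -7, -23, -10, -16]
  [-21, -16, -30, -19, -26, -13, -19]
  [-18, -19, -20, -16, -26, -20, -23]
  [-16, -17, -25, -14, -30, -17, -23]
  [4, 6, -2, 6, -7, 2, 0]
  [-19, -13, -24, -13, -20, -12, -16]
Key observation: the optimum is the walk 0->3->3->6->0, with weight 0 + (-2) + (-9) + (-5) = -16.
Optimal value attained by: walk 0->3->3->6->0.
Answer: (W^⊗4)[0][0] = -16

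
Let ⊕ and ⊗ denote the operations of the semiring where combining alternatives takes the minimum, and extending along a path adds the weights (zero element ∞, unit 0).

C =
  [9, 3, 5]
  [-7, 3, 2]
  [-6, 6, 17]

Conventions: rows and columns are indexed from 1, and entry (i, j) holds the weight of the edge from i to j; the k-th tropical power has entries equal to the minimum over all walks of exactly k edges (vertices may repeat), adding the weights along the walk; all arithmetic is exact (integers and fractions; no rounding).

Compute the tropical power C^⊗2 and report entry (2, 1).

C^⊗2:
  [-4, 6, 5]
  [-4, -4, -2]
  [-1, -3, -1]
Key observation: the optimum is the walk 2->2->1, with weight 3 + (-7) = -4.
Optimal value attained by: walk 2->2->1.
Answer: (C^⊗2)[2][1] = -4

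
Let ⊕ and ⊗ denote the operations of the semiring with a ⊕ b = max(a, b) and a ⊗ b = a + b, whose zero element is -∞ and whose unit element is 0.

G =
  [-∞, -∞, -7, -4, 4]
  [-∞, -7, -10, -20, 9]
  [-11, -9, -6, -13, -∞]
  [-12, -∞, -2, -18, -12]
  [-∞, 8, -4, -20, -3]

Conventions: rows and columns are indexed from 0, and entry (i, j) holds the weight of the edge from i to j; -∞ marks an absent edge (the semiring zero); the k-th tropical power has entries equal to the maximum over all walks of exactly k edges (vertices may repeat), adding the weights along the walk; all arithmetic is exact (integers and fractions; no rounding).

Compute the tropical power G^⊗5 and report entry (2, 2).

G^⊗2:
  [-16, 12, 0, -16, 1]
  [-21, 17, 5, -11, 6]
  [-17, -15, -12, -15, 0]
  [-13, -4, -8, -15, -8]
  [-15, 5, -2, -12, 17]
G^⊗3:
  [-11, 9, 2, -8, 21]
  [-6, 14, 7, -3, 26]
  [-23, 8, -4, -20, -3]
  [-19, 0, -12, -17, 5]
  [-13, 25, 13, -3, 14]
G^⊗4:
  [-9, 29, 17, 1, 18]
  [-4, 34, 22, 6, 23]
  [-15, 5, -2, -12, 17]
  [-23, 13, 1, -15, 9]
  [2, 22, 15, 5, 34]
G^⊗5:
  [6, 26, 19, 9, 38]
  [11, 31, 24, 14, 43]
  [-13, 25, 13, -3, 14]
  [-10, 17, 5, -7, 22]
  [4, 42, 30, 14, 31]
Key observation: the optimum is the walk 2->1->4->1->4->2, with weight (-9) + 9 + 8 + 9 + (-4) = 13.
Optimal value attained by: walk 2->1->4->1->4->2.
Answer: (G^⊗5)[2][2] = 13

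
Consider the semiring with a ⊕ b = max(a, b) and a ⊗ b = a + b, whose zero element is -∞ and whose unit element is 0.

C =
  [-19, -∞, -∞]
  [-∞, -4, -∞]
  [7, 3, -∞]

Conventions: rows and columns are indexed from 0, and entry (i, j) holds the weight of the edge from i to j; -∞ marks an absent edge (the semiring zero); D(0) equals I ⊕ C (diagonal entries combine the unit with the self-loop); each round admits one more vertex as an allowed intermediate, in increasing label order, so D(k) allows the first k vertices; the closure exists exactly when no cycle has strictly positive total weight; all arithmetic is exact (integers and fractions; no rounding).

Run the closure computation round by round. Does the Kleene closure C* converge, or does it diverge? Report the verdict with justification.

D(0):
  [0, -∞, -∞]
  [-∞, 0, -∞]
  [7, 3, 0]
D(1):
  [0, -∞, -∞]
  [-∞, 0, -∞]
  [7, 3, 0]
D(2):
  [0, -∞, -∞]
  [-∞, 0, -∞]
  [7, 3, 0]
D(3):
  [0, -∞, -∞]
  [-∞, 0, -∞]
  [7, 3, 0]
Key observation: every diagonal entry stays at the unit through all rounds, so no improving cycle exists.
Answer: CONVERGES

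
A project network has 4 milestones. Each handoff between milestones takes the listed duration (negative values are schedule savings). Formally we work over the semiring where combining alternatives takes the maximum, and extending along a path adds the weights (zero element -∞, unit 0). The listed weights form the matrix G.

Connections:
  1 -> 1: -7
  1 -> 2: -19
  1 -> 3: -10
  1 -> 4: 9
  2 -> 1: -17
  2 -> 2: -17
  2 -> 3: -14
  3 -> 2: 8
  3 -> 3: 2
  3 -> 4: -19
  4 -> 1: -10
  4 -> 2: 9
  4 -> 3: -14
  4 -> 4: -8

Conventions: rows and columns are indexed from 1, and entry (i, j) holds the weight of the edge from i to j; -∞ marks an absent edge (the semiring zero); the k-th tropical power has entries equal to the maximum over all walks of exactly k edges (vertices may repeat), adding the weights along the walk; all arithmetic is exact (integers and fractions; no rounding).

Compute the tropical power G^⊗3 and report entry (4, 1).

G^⊗2:
  [-1, 18, -5, 2]
  [-24, -6, -12, -8]
  [-9, 10, 4, -17]
  [-8, 1, -5, -1]
G^⊗3:
  [1, 11, 4, 8]
  [-18, 1, -10, -15]
  [-7, 12, 6, 0]
  [-11, 8, -3, 1]
Key observation: the optimum is the walk 4->1->4->1, with weight (-10) + 9 + (-10) = -11.
Optimal value attained by: walk 4->1->4->1.
Answer: (G^⊗3)[4][1] = -11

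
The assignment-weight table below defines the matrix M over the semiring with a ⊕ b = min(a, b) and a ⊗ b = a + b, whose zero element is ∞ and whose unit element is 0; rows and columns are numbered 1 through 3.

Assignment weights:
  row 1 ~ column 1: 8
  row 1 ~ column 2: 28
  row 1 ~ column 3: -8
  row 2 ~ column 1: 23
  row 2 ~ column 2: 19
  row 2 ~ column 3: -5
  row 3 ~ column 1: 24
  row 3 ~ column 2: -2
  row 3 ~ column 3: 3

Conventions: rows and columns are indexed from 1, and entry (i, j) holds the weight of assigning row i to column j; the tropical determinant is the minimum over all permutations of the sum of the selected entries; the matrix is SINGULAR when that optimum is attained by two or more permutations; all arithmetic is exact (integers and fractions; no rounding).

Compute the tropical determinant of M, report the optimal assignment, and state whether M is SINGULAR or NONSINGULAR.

σ = (1, 2, 3): 8 + 19 + 3 = 30
σ = (1, 3, 2): 8 + (-5) + (-2) = 1
σ = (2, 1, 3): 28 + 23 + 3 = 54
σ = (2, 3, 1): 28 + (-5) + 24 = 47
σ = (3, 1, 2): (-8) + 23 + (-2) = 13
σ = (3, 2, 1): (-8) + 19 + 24 = 35
Optimal value attained by: σ = (1, 3, 2).
Answer: det⊕(M) = 1; verdict: NONSINGULAR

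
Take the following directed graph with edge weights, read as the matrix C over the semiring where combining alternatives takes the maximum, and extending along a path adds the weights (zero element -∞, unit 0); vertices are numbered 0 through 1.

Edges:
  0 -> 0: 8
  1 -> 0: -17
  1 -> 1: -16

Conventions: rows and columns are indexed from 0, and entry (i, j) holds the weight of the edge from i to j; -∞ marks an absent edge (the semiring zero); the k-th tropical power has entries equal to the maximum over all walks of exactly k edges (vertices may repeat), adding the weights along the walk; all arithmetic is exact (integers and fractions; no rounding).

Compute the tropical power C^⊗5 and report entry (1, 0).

C^⊗2:
  [16, -∞]
  [-9, -32]
C^⊗3:
  [24, -∞]
  [-1, -48]
C^⊗4:
  [32, -∞]
  [7, -64]
C^⊗5:
  [40, -∞]
  [15, -80]
Key observation: the optimum is the walk 1->0->0->0->0->0, with weight (-17) + 8 + 8 + 8 + 8 = 15.
Optimal value attained by: walk 1->0->0->0->0->0.
Answer: (C^⊗5)[1][0] = 15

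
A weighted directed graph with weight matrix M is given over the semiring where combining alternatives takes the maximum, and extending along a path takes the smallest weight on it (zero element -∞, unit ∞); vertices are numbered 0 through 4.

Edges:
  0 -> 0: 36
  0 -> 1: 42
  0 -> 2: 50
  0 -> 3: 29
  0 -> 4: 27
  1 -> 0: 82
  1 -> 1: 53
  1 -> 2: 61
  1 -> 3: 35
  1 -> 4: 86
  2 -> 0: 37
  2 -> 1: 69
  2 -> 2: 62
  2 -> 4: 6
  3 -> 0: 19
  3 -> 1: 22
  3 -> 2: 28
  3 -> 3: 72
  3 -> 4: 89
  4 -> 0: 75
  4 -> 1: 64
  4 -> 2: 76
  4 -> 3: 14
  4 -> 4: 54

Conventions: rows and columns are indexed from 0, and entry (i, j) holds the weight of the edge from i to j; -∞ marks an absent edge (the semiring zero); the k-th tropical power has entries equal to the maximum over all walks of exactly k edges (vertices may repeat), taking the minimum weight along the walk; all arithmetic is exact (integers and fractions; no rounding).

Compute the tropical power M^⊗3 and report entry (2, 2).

M^⊗2:
  [42, 50, 50, 35, 42]
  [75, 64, 76, 35, 54]
  [69, 62, 62, 35, 69]
  [75, 64, 76, 72, 72]
  [64, 69, 62, 35, 64]
M^⊗3:
  [50, 50, 50, 35, 50]
  [64, 69, 62, 35, 64]
  [69, 64, 69, 35, 62]
  [72, 69, 72, 72, 72]
  [69, 64, 64, 35, 69]
Key observation: the optimum is the walk 2->1->4->2, with weight 69 min 86 min 76 = 69.
Optimal value attained by: walk 2->1->4->2.
Answer: (M^⊗3)[2][2] = 69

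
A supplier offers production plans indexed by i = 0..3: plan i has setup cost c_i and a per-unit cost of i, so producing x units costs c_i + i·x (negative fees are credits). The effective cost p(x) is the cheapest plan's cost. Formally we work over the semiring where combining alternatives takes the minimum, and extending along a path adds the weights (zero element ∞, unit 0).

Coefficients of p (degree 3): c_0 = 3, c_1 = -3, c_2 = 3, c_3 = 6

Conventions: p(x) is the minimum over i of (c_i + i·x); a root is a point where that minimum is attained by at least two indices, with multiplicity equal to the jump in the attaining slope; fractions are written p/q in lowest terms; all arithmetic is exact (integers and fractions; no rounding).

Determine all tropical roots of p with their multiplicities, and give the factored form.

hull edge (i=0, c=3) to (i=1, c=-3): slope -6, span 1
hull edge (i=1, c=-3) to (i=3, c=6): slope 9/2, span 2
Factored form: p(x) = 6 ⊗ (x ⊕ (-9/2)) ⊗ (x ⊕ (-9/2)) ⊗ (x ⊕ 6)
Answer: roots = -9/2 (mult 2), 6 (mult 1)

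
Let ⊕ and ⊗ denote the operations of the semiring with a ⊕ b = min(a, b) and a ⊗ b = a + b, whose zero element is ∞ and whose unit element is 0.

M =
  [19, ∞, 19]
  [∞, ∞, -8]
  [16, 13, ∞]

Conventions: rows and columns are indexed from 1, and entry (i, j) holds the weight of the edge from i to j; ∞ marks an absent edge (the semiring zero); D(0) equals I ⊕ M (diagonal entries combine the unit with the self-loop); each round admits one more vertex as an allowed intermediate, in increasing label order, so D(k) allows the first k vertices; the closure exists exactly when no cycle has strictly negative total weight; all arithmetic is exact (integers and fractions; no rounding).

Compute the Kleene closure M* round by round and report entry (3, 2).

D(0):
  [0, ∞, 19]
  [∞, 0, -8]
  [16, 13, 0]
D(1):
  [0, ∞, 19]
  [∞, 0, -8]
  [16, 13, 0]
D(2):
  [0, ∞, 19]
  [∞, 0, -8]
  [16, 13, 0]
D(3):
  [0, 32, 19]
  [8, 0, -8]
  [16, 13, 0]
Answer: M*[3][2] = 13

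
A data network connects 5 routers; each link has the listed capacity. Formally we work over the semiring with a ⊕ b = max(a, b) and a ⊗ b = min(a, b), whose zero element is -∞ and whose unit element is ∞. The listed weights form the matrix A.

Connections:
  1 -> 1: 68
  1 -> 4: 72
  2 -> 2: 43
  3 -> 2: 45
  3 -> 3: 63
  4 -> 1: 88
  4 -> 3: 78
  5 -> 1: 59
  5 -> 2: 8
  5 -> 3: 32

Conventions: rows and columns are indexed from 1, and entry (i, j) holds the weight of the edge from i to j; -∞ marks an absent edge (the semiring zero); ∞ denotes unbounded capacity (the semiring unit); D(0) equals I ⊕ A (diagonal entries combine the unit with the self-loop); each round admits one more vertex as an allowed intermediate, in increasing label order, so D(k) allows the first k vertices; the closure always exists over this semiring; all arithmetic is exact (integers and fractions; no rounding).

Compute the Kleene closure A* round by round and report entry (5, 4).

D(0):
  [∞, -∞, -∞, 72, -∞]
  [-∞, ∞, -∞, -∞, -∞]
  [-∞, 45, ∞, -∞, -∞]
  [88, -∞, 78, ∞, -∞]
  [59, 8, 32, -∞, ∞]
D(1):
  [∞, -∞, -∞, 72, -∞]
  [-∞, ∞, -∞, -∞, -∞]
  [-∞, 45, ∞, -∞, -∞]
  [88, -∞, 78, ∞, -∞]
  [59, 8, 32, 59, ∞]
D(2):
  [∞, -∞, -∞, 72, -∞]
  [-∞, ∞, -∞, -∞, -∞]
  [-∞, 45, ∞, -∞, -∞]
  [88, -∞, 78, ∞, -∞]
  [59, 8, 32, 59, ∞]
D(3):
  [∞, -∞, -∞, 72, -∞]
  [-∞, ∞, -∞, -∞, -∞]
  [-∞, 45, ∞, -∞, -∞]
  [88, 45, 78, ∞, -∞]
  [59, 32, 32, 59, ∞]
D(4):
  [∞, 45, 72, 72, -∞]
  [-∞, ∞, -∞, -∞, -∞]
  [-∞, 45, ∞, -∞, -∞]
  [88, 45, 78, ∞, -∞]
  [59, 45, 59, 59, ∞]
D(5):
  [∞, 45, 72, 72, -∞]
  [-∞, ∞, -∞, -∞, -∞]
  [-∞, 45, ∞, -∞, -∞]
  [88, 45, 78, ∞, -∞]
  [59, 45, 59, 59, ∞]
Answer: A*[5][4] = 59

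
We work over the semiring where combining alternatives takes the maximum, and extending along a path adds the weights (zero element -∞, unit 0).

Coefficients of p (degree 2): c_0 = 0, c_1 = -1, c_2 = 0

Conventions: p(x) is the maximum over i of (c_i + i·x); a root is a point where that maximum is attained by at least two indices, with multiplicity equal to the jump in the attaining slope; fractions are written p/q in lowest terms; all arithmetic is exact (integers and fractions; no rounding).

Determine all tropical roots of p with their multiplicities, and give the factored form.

hull edge (i=0, c=0) to (i=2, c=0): slope 0, span 2
Factored form: p(x) = 0 ⊗ (x ⊕ 0) ⊗ (x ⊕ 0)
Answer: roots = 0 (mult 2)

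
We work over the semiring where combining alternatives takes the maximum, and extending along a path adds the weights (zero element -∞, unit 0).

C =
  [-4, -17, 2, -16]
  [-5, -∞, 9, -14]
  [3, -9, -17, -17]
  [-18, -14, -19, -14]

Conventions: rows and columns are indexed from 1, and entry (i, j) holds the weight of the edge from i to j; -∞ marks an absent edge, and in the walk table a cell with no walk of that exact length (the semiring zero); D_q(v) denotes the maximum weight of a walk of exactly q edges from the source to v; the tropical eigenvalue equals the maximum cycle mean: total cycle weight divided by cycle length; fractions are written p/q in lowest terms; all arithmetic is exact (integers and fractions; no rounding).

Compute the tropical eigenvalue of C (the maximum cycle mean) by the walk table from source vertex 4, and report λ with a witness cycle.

q=0: [-∞, -∞, -∞, 0]
q=1: [-18, -14, -19, -14]
q=2: [-16, -28, -5, -28]
q=3: [-2, -14, -14, -22]
q=4: [-6, -19, 0, -18]
Optimal cycle mean attained by: cycle 1->3->1, total 2 + 3, length 2.
Answer: λ = 5/2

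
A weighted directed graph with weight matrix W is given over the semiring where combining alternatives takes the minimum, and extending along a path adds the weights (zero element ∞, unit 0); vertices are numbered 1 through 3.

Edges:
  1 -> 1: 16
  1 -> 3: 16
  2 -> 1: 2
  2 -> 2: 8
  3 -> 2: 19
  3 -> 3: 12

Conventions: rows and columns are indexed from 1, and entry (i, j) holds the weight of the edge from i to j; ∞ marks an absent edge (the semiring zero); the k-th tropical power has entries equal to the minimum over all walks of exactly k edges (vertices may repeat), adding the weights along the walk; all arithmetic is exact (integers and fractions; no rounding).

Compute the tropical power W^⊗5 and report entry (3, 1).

W^⊗2:
  [32, 35, 28]
  [10, 16, 18]
  [21, 27, 24]
W^⊗3:
  [37, 43, 40]
  [18, 24, 26]
  [29, 35, 36]
W^⊗4:
  [45, 51, 52]
  [26, 32, 34]
  [37, 43, 45]
W^⊗5:
  [53, 59, 61]
  [34, 40, 42]
  [45, 51, 53]
Key observation: the optimum is the walk 3->2->2->2->2->1, with weight 19 + 8 + 8 + 8 + 2 = 45.
Optimal value attained by: walk 3->2->2->2->2->1.
Answer: (W^⊗5)[3][1] = 45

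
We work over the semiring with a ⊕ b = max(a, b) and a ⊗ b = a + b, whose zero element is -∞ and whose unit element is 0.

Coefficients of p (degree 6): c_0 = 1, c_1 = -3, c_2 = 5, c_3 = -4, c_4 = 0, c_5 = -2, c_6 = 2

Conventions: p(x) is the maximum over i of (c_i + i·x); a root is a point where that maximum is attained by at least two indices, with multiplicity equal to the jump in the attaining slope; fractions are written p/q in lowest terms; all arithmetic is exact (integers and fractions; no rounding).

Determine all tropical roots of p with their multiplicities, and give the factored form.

hull edge (i=0, c=1) to (i=2, c=5): slope 2, span 2
hull edge (i=2, c=5) to (i=6, c=2): slope -3/4, span 4
Factored form: p(x) = 2 ⊗ (x ⊕ (-2)) ⊗ (x ⊕ (-2)) ⊗ (x ⊕ 3/4) ⊗ (x ⊕ 3/4) ⊗ (x ⊕ 3/4) ⊗ (x ⊕ 3/4)
Answer: roots = -2 (mult 2), 3/4 (mult 4)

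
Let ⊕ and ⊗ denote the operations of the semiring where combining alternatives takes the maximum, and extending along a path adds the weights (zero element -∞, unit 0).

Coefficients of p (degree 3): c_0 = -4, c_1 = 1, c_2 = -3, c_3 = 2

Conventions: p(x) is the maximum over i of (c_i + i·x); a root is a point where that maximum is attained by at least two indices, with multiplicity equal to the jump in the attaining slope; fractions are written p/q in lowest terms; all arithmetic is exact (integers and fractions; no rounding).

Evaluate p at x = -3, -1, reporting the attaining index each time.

p(-3) = max(-4+0·(-3)=-4, 1+1·(-3)=-2, -3+2·(-3)=-9, 2+3·(-3)=-7) = -2 (attained by i=1)
p(-1) = max(-4+0·(-1)=-4, 1+1·(-1)=0, -3+2·(-1)=-5, 2+3·(-1)=-1) = 0 (attained by i=1)
Answer: p(-3) = -2; p(-1) = 0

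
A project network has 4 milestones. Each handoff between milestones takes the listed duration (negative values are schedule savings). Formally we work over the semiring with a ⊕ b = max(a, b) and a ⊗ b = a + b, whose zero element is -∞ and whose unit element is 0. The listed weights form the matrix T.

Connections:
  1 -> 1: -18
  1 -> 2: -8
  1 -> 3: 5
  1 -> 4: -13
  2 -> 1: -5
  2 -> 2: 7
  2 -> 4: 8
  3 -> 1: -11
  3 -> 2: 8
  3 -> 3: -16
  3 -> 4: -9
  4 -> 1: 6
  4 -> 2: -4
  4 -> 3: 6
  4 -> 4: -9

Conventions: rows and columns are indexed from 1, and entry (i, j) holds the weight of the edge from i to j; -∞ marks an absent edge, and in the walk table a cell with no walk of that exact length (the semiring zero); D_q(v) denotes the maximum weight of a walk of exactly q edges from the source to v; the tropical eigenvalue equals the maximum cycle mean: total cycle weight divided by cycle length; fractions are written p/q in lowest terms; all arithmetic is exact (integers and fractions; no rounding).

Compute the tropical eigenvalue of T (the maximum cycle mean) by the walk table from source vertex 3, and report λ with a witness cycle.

q=0: [-∞, -∞, 0, -∞]
q=1: [-11, 8, -16, -9]
q=2: [3, 15, -3, 16]
q=3: [22, 22, 22, 23]
q=4: [29, 30, 29, 30]
Optimal cycle mean attained by: cycle 2->4->3->2, total 8 + 6 + 8, length 3.
Answer: λ = 22/3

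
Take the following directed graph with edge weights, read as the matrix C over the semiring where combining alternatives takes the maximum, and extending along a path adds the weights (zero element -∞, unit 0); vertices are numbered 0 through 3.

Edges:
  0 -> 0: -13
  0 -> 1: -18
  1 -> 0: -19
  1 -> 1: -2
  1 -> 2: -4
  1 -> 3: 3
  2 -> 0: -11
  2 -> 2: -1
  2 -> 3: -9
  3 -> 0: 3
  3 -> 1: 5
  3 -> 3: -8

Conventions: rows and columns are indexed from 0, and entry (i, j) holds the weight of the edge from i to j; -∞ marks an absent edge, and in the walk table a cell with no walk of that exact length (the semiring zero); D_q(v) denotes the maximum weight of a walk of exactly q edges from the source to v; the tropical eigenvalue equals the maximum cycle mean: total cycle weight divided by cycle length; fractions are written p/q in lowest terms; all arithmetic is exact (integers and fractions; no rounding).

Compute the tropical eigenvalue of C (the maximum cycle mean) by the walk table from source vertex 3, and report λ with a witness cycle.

q=0: [-∞, -∞, -∞, 0]
q=1: [3, 5, -∞, -8]
q=2: [-5, 3, 1, 8]
q=3: [11, 13, 0, 6]
q=4: [9, 11, 9, 16]
Optimal cycle mean attained by: cycle 1->3->1, total 3 + 5, length 2.
Answer: λ = 4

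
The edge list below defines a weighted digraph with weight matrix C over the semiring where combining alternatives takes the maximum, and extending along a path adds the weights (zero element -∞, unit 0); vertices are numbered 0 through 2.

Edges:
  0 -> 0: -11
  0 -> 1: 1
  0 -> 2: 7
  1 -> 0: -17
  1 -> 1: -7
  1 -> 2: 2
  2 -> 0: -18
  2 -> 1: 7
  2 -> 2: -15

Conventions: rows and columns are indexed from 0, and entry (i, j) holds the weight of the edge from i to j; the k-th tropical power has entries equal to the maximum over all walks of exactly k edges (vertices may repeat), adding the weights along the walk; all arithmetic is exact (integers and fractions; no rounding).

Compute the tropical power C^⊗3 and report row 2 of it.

C^⊗2:
  [-11, 14, 3]
  [-16, 9, -5]
  [-10, 0, 9]
C^⊗3:
  [-3, 10, 16]
  [-8, 2, 11]
  [-9, 16, 2]
Answer: row 2 of C^⊗3 = [-9, 16, 2]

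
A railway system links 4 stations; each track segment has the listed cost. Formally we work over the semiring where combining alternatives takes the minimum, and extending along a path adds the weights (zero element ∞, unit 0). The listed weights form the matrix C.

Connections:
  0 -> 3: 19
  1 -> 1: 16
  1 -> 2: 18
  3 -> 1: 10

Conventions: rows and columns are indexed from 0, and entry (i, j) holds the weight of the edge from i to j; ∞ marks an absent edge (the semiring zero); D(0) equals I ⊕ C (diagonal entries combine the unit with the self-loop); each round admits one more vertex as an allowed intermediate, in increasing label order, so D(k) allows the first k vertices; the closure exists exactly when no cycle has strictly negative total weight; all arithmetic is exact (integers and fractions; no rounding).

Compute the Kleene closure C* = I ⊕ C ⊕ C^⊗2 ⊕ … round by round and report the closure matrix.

D(0):
  [0, ∞, ∞, 19]
  [∞, 0, 18, ∞]
  [∞, ∞, 0, ∞]
  [∞, 10, ∞, 0]
D(1):
  [0, ∞, ∞, 19]
  [∞, 0, 18, ∞]
  [∞, ∞, 0, ∞]
  [∞, 10, ∞, 0]
D(2):
  [0, ∞, ∞, 19]
  [∞, 0, 18, ∞]
  [∞, ∞, 0, ∞]
  [∞, 10, 28, 0]
D(3):
  [0, ∞, ∞, 19]
  [∞, 0, 18, ∞]
  [∞, ∞, 0, ∞]
  [∞, 10, 28, 0]
D(4):
  [0, 29, 47, 19]
  [∞, 0, 18, ∞]
  [∞, ∞, 0, ∞]
  [∞, 10, 28, 0]
Answer: C* = [[0, 29, 47, 19], [∞, 0, 18, ∞], [∞, ∞, 0, ∞], [∞, 10, 28, 0]]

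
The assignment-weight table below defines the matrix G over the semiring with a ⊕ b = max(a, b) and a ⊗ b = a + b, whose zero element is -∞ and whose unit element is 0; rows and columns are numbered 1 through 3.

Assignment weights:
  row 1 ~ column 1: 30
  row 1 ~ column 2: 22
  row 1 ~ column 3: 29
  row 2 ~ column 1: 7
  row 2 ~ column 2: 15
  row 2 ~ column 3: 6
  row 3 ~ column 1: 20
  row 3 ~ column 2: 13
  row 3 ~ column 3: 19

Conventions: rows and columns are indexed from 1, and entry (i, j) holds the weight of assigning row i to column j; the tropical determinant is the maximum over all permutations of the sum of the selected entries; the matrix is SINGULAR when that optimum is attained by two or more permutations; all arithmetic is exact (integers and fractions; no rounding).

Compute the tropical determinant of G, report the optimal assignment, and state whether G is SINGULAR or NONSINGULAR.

σ = (1, 2, 3): 30 + 15 + 19 = 64
σ = (1, 3, 2): 30 + 6 + 13 = 49
σ = (2, 1, 3): 22 + 7 + 19 = 48
σ = (2, 3, 1): 22 + 6 + 20 = 48
σ = (3, 1, 2): 29 + 7 + 13 = 49
σ = (3, 2, 1): 29 + 15 + 20 = 64
Optimal value attained by: σ = (1, 2, 3).
Answer: det⊕(G) = 64; verdict: SINGULAR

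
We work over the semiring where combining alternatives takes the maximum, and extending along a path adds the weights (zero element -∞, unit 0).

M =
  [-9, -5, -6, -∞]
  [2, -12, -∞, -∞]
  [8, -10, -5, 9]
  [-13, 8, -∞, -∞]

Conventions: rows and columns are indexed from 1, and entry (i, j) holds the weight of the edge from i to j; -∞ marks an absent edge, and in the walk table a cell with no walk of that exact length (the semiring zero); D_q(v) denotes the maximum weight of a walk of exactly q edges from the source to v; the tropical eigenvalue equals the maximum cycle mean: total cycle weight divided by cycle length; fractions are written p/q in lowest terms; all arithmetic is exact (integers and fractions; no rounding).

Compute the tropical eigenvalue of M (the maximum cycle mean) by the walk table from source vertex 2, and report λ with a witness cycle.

q=0: [-∞, 0, -∞, -∞]
q=1: [2, -12, -∞, -∞]
q=2: [-7, -3, -4, -∞]
q=3: [4, -12, -9, 5]
q=4: [-1, 13, -2, 0]
Optimal cycle mean attained by: cycle 1->3->4->2->1, total (-6) + 9 + 8 + 2, length 4.
Answer: λ = 13/4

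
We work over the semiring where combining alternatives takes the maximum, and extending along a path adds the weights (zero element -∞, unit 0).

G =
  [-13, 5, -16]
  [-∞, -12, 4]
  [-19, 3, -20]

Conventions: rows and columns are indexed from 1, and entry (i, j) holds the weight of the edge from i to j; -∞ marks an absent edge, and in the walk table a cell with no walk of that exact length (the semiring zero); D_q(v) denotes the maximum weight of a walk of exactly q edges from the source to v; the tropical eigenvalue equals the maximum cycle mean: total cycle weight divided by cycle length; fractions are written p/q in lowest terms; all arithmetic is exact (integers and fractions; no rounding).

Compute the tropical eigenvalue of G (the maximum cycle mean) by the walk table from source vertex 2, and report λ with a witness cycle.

q=0: [-∞, 0, -∞]
q=1: [-∞, -12, 4]
q=2: [-15, 7, -8]
q=3: [-27, -5, 11]
Optimal cycle mean attained by: cycle 2->3->2, total 4 + 3, length 2.
Answer: λ = 7/2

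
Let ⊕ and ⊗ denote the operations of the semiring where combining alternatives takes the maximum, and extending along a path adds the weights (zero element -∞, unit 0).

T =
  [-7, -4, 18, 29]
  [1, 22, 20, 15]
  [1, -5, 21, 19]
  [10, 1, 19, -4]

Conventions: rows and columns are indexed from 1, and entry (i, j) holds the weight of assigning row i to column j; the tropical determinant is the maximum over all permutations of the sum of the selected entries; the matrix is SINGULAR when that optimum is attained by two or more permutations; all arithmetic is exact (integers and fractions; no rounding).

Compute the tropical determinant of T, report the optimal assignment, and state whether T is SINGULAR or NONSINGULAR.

σ = (1, 2, 3, 4): (-7) + 22 + 21 + (-4) = 32
σ = (1, 2, 4, 3): (-7) + 22 + 19 + 19 = 53
σ = (1, 3, 2, 4): (-7) + 20 + (-5) + (-4) = 4
σ = (1, 3, 4, 2): (-7) + 20 + 19 + 1 = 33
σ = (1, 4, 2, 3): (-7) + 15 + (-5) + 19 = 22
σ = (1, 4, 3, 2): (-7) + 15 + 21 + 1 = 30
σ = (2, 1, 3, 4): (-4) + 1 + 21 + (-4) = 14
σ = (2, 1, 4, 3): (-4) + 1 + 19 + 19 = 35
σ = (2, 3, 1, 4): (-4) + 20 + 1 + (-4) = 13
σ = (2, 3, 4, 1): (-4) + 20 + 19 + 10 = 45
σ = (2, 4, 1, 3): (-4) + 15 + 1 + 19 = 31
σ = (2, 4, 3, 1): (-4) + 15 + 21 + 10 = 42
σ = (3, 1, 2, 4): 18 + 1 + (-5) + (-4) = 10
σ = (3, 1, 4, 2): 18 + 1 + 19 + 1 = 39
σ = (3, 2, 1, 4): 18 + 22 + 1 + (-4) = 37
σ = (3, 2, 4, 1): 18 + 22 + 19 + 10 = 69
σ = (3, 4, 1, 2): 18 + 15 + 1 + 1 = 35
σ = (3, 4, 2, 1): 18 + 15 + (-5) + 10 = 38
σ = (4, 1, 2, 3): 29 + 1 + (-5) + 19 = 44
σ = (4, 1, 3, 2): 29 + 1 + 21 + 1 = 52
σ = (4, 2, 1, 3): 29 + 22 + 1 + 19 = 71
σ = (4, 2, 3, 1): 29 + 22 + 21 + 10 = 82
σ = (4, 3, 1, 2): 29 + 20 + 1 + 1 = 51
σ = (4, 3, 2, 1): 29 + 20 + (-5) + 10 = 54
Optimal value attained by: σ = (4, 2, 3, 1).
Answer: det⊕(T) = 82; verdict: NONSINGULAR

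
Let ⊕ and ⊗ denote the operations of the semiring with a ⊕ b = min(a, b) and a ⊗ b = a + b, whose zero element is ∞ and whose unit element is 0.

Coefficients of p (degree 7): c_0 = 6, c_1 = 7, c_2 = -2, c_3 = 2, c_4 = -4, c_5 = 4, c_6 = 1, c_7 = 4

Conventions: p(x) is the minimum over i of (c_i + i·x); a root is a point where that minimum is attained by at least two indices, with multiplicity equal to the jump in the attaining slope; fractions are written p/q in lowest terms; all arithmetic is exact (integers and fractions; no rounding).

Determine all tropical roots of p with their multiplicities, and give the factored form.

hull edge (i=0, c=6) to (i=2, c=-2): slope -4, span 2
hull edge (i=2, c=-2) to (i=4, c=-4): slope -1, span 2
hull edge (i=4, c=-4) to (i=6, c=1): slope 5/2, span 2
hull edge (i=6, c=1) to (i=7, c=4): slope 3, span 1
Factored form: p(x) = 4 ⊗ (x ⊕ (-3)) ⊗ (x ⊕ (-5/2)) ⊗ (x ⊕ (-5/2)) ⊗ (x ⊕ 1) ⊗ (x ⊕ 1) ⊗ (x ⊕ 4) ⊗ (x ⊕ 4)
Answer: roots = -3 (mult 1), -5/2 (mult 2), 1 (mult 2), 4 (mult 2)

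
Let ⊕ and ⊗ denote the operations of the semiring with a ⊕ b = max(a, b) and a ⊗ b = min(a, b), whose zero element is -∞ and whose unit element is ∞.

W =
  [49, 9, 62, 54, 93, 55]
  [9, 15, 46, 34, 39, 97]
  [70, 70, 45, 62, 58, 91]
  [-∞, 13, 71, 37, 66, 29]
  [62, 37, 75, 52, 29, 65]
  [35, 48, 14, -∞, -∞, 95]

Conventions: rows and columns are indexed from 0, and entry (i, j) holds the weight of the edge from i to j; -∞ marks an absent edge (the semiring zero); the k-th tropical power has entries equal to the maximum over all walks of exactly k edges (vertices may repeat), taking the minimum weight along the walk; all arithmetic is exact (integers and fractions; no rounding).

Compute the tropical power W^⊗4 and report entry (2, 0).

W^⊗2:
  [62, 62, 75, 62, 58, 65]
  [46, 48, 45, 46, 46, 95]
  [58, 48, 62, 54, 70, 91]
  [70, 70, 66, 62, 58, 71]
  [70, 70, 62, 62, 62, 75]
  [35, 48, 46, 35, 39, 95]
W^⊗3:
  [70, 70, 62, 62, 62, 75]
  [46, 48, 46, 46, 46, 95]
  [62, 62, 70, 62, 58, 91]
  [66, 66, 62, 62, 70, 71]
  [62, 62, 62, 62, 70, 75]
  [46, 48, 46, 46, 46, 95]
W^⊗4:
  [62, 62, 62, 62, 70, 75]
  [46, 48, 46, 46, 46, 95]
  [70, 70, 62, 62, 62, 91]
  [62, 62, 70, 62, 66, 71]
  [62, 62, 70, 62, 62, 75]
  [46, 48, 46, 46, 46, 95]
Key observation: the optimum is the walk 2->0->4->2->0, with weight 70 min 93 min 75 min 70 = 70.
Optimal value attained by: walk 2->0->4->2->0.
Answer: (W^⊗4)[2][0] = 70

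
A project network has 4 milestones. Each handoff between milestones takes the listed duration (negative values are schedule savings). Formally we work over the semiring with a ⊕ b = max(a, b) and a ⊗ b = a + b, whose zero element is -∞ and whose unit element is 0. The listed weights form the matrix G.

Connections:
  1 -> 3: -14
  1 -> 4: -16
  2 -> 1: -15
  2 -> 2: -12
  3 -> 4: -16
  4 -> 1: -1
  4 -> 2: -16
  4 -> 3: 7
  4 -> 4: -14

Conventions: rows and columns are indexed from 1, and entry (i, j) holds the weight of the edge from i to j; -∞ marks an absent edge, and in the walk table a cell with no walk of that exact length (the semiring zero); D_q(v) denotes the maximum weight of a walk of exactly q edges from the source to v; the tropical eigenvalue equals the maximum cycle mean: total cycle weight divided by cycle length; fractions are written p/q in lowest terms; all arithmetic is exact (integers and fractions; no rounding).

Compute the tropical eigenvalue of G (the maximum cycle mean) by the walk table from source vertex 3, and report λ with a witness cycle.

q=0: [-∞, -∞, 0, -∞]
q=1: [-∞, -∞, -∞, -16]
q=2: [-17, -32, -9, -30]
q=3: [-31, -44, -23, -25]
q=4: [-26, -41, -18, -39]
Optimal cycle mean attained by: cycle 3->4->3, total (-16) + 7, length 2.
Answer: λ = -9/2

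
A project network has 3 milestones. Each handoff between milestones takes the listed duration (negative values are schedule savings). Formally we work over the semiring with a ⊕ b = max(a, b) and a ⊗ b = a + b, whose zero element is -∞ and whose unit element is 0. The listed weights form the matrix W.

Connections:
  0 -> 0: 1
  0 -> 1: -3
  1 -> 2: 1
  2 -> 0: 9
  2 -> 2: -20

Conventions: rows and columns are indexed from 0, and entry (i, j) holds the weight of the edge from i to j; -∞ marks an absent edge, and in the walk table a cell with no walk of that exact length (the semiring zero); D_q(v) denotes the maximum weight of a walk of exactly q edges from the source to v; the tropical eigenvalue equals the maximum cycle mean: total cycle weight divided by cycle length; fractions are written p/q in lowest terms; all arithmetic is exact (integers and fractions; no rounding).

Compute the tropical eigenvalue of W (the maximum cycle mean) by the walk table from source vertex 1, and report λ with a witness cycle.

q=0: [-∞, 0, -∞]
q=1: [-∞, -∞, 1]
q=2: [10, -∞, -19]
q=3: [11, 7, -39]
Optimal cycle mean attained by: cycle 0->1->2->0, total (-3) + 1 + 9, length 3.
Answer: λ = 7/3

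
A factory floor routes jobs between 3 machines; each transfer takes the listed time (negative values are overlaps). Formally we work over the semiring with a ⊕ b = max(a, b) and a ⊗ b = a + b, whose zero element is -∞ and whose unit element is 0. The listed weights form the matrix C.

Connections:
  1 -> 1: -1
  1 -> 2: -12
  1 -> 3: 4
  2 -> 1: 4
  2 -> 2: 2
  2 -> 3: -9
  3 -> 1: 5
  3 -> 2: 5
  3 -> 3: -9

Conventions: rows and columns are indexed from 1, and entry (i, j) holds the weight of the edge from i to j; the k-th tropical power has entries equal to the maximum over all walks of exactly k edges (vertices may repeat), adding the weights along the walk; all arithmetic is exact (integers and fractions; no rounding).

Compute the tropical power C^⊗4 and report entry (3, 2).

C^⊗2:
  [9, 9, 3]
  [6, 4, 8]
  [9, 7, 9]
C^⊗3:
  [13, 11, 13]
  [13, 13, 10]
  [14, 14, 13]
C^⊗4:
  [18, 18, 17]
  [17, 15, 17]
  [18, 18, 18]
Key observation: the optimum is the walk 3->2->1->3->2, with weight 5 + 4 + 4 + 5 = 18.
Optimal value attained by: walk 3->2->1->3->2.
Answer: (C^⊗4)[3][2] = 18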